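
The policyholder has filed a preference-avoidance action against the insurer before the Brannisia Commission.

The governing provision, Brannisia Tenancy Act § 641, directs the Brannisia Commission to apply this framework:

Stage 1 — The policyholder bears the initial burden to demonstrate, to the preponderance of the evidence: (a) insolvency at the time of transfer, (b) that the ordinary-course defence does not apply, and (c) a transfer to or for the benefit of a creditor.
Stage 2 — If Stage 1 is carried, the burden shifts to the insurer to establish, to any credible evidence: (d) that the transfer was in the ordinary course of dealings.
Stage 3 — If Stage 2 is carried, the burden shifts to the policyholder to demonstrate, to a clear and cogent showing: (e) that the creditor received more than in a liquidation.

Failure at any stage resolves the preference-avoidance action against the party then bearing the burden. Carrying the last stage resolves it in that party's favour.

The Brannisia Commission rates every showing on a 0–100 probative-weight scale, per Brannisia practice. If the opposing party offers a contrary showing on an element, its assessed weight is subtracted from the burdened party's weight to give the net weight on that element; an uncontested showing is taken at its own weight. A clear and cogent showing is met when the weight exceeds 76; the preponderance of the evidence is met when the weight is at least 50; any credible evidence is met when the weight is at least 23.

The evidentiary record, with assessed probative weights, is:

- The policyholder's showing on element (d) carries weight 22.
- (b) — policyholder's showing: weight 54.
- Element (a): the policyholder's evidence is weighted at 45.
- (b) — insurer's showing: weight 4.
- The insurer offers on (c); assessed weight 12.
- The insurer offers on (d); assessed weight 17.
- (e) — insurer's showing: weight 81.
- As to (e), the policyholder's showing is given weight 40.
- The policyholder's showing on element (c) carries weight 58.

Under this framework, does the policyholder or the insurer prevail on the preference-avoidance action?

At Stage 1 the policyholder must meet the preponderance of the evidence (weight is at least 50): on (a) the weight is 45, which does not reach 50, so (a) does not meet the standard; on (b) the weight is 54 less the opposing 4 gives net 50, which does reach 50, so (b) meets the standard; on (c) the weight is 58 less the opposing 12 gives net 46, which does not reach 50, so (c) does not meet the standard.
  The policyholder does not carry Stage 1.
The insurer prevails.

insurer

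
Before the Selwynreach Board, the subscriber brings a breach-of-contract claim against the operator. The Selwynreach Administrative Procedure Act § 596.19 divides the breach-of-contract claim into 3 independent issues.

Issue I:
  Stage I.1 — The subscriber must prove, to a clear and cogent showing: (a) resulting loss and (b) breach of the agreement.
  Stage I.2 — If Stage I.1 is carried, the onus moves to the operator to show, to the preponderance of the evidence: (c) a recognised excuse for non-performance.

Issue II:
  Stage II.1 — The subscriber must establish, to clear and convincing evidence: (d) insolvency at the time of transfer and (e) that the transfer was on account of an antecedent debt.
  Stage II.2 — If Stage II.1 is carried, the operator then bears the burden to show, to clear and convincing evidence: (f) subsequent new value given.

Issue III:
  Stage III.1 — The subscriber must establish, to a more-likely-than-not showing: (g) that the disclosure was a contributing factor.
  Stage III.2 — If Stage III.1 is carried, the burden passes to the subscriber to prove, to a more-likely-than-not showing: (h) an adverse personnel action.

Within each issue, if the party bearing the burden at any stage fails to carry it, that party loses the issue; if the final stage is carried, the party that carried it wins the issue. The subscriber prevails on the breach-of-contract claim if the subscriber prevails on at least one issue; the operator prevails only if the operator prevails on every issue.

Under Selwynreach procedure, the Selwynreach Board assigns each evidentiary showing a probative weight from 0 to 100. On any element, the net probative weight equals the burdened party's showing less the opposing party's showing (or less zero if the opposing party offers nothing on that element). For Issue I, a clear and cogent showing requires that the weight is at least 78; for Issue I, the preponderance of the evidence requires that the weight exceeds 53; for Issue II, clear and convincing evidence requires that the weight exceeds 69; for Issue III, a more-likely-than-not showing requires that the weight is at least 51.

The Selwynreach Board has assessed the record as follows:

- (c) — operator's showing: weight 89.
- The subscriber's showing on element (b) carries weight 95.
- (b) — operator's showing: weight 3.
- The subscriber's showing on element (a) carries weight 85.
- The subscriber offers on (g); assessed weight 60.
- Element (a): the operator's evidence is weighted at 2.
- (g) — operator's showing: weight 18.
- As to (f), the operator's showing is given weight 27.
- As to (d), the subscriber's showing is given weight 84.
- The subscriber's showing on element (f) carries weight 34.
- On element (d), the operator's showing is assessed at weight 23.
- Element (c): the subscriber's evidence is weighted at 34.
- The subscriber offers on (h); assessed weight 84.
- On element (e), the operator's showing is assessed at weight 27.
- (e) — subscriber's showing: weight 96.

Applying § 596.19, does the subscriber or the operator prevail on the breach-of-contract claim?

operator

— Issue I —
Stage I.1 — burden on subscriber; standard: a clear and cogent showing (weight is at least 78).
    (a): 85 − 2 = 83 ≥ 78 [met]
    (b): 95 − 3 = 92 ≥ 78 [met]
  The subscriber carries Stage I.1; the operator now bears the burden.
Stage I.2 — burden on operator; standard: the preponderance of the evidence (weight exceeds 53).
    (c): 89 − 34 = 55 > 53 [met]
  All elements met at the final stage.
With every stage satisfied, the operator prevails on this issue.
— Issue II —
Stage II.1 (subscriber, clear and convincing evidence, weight exceeds 69): (d) net 84−23=61 ≤ 69 — fails; (e) net 96−27=69 ≤ 69 — fails.
  Stage II.1 not carried; the subscriber fails its burden.
The analysis ends at Stage II.1; the operator prevails on this issue.
— Issue III —
Stage III.1 — burden on subscriber; standard: a more-likely-than-not showing (weight is at least 51).
    (g): 60 − 18 = 42 < 51 [not met]
  Stage III.1 not carried; the subscriber fails its burden.
So the operator prevails on this issue.
Per-issue: Issue I → operator; Issue II → operator; Issue III → operator. The subscriber must prevail on at least one issue; overall, the operator prevails.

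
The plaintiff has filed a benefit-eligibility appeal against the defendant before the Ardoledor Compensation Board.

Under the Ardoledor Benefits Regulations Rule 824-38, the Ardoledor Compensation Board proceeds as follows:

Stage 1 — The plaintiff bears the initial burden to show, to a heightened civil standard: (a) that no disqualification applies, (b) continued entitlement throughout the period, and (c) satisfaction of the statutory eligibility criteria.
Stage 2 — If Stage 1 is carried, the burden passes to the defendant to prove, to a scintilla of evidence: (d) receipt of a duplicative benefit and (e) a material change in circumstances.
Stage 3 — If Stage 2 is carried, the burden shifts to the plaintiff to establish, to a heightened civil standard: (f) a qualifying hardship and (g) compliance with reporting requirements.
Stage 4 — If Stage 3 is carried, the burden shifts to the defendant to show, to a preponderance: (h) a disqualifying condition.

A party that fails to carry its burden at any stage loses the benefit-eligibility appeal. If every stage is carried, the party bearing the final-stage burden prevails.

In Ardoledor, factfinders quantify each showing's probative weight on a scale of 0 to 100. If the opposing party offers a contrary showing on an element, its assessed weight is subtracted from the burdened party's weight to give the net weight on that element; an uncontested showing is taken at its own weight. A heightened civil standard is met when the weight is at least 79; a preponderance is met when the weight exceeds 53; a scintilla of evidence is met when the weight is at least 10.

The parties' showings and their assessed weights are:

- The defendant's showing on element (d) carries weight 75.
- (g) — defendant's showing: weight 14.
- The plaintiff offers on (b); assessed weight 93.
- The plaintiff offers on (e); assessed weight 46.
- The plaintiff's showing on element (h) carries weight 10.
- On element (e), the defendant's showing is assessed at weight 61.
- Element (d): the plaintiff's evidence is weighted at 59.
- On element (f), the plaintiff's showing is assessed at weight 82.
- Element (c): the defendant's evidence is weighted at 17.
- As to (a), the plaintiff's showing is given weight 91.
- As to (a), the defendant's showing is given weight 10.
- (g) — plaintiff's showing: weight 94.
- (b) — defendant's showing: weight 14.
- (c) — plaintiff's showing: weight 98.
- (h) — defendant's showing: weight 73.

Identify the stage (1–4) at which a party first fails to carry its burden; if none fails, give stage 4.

stage 4

Stage 1 (plaintiff, a heightened civil standard, weight is at least 79): (a) net 91−10=81 ≥ 79 — meets; (b) net 93−14=79 ≥ 79 — meets; (c) net 98−17=81 ≥ 79 — meets.
  Stage 1 is satisfied; the onus moves to the defendant.
Stage 2 (defendant, a scintilla of evidence, weight is at least 10): (d) net 75−59=16 ≥ 10 — meets; (e) net 61−46=15 ≥ 10 — meets.
  The defendant carries Stage 2; the plaintiff now bears the burden.
Stage 3 (plaintiff, a heightened civil standard, weight is at least 79): (f) 82 ≥ 79 — meets; (g) net 94−14=80 ≥ 79 — meets.
  All elements met. The burden passes to the defendant.
Stage 4 (defendant, a preponderance, weight exceeds 53): (h) net 73−10=63 > 53 — meets.
  The defendant carries the last stage.
With every stage satisfied, the defendant prevails.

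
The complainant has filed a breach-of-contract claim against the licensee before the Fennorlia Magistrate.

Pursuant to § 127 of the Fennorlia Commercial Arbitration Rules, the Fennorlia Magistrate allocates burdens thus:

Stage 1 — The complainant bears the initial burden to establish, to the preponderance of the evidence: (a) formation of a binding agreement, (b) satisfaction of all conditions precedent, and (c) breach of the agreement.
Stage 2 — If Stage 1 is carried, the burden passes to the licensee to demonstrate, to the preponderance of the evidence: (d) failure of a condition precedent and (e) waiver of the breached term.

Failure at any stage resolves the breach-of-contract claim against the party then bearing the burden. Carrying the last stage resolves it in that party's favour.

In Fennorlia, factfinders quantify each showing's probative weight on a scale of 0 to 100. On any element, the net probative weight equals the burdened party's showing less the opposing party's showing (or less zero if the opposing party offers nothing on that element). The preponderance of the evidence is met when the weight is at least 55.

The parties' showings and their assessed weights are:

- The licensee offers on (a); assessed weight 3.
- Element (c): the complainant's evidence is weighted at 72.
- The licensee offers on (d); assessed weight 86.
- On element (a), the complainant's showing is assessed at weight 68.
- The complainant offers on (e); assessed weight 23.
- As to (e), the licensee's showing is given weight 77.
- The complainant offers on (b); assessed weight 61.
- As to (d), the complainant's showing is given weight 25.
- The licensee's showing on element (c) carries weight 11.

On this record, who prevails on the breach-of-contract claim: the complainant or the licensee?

Stage 1 (complainant, the preponderance of the evidence, weight is at least 55): (a) net 68−3=65 ≥ 55 — meets; (b) 61 ≥ 55 — meets; (c) net 72−11=61 ≥ 55 — meets.
  Stage 1 is satisfied; the onus moves to the licensee.
Stage 2 (licensee, the preponderance of the evidence, weight is at least 55): (d) net 86−25=61 ≥ 55 — meets; (e) net 77−23=54 < 55 — fails.
  The licensee does not carry Stage 2.
The complainant prevails.

complainant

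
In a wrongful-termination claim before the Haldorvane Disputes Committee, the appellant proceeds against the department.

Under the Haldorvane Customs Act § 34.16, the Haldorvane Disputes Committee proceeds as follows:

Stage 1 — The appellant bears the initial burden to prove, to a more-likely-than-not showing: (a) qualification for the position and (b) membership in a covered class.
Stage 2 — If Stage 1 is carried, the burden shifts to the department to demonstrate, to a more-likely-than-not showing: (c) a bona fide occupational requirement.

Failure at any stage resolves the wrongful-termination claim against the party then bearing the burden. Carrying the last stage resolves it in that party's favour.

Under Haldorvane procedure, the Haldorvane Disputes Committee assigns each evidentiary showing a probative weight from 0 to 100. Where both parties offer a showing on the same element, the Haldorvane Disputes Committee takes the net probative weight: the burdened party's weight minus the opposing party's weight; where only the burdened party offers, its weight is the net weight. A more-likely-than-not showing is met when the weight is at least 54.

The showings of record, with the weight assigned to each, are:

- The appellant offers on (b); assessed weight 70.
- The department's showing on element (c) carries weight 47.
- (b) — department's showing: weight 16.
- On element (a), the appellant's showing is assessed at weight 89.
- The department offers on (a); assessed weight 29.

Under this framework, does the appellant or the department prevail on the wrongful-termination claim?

appellant

Stage 1 (appellant, a more-likely-than-not showing, weight is at least 54): (a) net 89−29=60 ≥ 54 — meets; (b) net 70−16=54 ≥ 54 — meets.
  All elements met. The burden passes to the department.
Stage 2 (department, a more-likely-than-not showing, weight is at least 54): (c) 47 < 54 — fails.
  Not every element is met, so the department fails to carry Stage 2.
The appellant prevails.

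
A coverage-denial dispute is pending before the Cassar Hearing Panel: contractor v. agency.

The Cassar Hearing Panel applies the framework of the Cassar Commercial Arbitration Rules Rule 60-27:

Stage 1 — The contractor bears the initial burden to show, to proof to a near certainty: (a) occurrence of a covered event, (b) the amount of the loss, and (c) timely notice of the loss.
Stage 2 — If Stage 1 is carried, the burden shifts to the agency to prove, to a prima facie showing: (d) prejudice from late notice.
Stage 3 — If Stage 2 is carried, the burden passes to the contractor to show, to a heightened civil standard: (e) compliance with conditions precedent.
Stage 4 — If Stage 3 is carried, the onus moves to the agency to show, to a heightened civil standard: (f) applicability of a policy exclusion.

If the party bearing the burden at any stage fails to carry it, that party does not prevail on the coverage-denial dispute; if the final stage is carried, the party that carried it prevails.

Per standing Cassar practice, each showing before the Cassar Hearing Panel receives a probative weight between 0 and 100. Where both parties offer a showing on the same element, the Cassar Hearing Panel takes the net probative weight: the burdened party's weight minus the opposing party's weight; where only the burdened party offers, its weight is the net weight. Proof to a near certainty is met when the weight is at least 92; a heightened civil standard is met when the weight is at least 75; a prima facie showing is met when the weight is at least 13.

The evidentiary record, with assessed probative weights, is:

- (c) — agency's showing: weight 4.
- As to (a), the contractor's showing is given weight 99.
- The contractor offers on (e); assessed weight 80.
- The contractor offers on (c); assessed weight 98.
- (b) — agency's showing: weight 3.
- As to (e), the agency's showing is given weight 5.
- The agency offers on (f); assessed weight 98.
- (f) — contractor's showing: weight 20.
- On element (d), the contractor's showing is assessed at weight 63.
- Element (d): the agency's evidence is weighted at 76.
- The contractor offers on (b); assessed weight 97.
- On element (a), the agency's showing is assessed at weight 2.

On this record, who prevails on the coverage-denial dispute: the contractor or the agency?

At Stage 1 the contractor must meet proof to a near certainty (weight is at least 92): on (a) the weight is 99 less the opposing 2 gives net 97, which does reach 92, so (a) meets the standard; on (b) the weight is 97 less the opposing 3 gives net 94, which does reach 92, so (b) meets the standard; on (c) the weight is 98 less the opposing 4 gives net 94, which does reach 92, so (c) meets the standard.
  Stage 1 is satisfied; the onus moves to the agency.
At Stage 2 the agency must meet a prima facie showing (weight is at least 13): on (d) the weight is 76 less the opposing 63 gives net 13, which does reach 13, so (d) meets the standard.
  The agency carries Stage 2; the contractor now bears the burden.
At Stage 3 the contractor must meet a heightened civil standard (weight is at least 75): on (e) the weight is 80 less the opposing 5 gives net 75, ≥ 75, so (e) meets the standard.
  The contractor carries Stage 3; the agency now bears the burden.
At Stage 4 the agency must meet a heightened civil standard (weight is at least 75): on (f) the weight is 98 less the opposing 20 gives net 78, which does reach 75, so (f) meets the standard.
  Stage 4 carried; the final stage is satisfied.
With every stage satisfied, the agency prevails.

agency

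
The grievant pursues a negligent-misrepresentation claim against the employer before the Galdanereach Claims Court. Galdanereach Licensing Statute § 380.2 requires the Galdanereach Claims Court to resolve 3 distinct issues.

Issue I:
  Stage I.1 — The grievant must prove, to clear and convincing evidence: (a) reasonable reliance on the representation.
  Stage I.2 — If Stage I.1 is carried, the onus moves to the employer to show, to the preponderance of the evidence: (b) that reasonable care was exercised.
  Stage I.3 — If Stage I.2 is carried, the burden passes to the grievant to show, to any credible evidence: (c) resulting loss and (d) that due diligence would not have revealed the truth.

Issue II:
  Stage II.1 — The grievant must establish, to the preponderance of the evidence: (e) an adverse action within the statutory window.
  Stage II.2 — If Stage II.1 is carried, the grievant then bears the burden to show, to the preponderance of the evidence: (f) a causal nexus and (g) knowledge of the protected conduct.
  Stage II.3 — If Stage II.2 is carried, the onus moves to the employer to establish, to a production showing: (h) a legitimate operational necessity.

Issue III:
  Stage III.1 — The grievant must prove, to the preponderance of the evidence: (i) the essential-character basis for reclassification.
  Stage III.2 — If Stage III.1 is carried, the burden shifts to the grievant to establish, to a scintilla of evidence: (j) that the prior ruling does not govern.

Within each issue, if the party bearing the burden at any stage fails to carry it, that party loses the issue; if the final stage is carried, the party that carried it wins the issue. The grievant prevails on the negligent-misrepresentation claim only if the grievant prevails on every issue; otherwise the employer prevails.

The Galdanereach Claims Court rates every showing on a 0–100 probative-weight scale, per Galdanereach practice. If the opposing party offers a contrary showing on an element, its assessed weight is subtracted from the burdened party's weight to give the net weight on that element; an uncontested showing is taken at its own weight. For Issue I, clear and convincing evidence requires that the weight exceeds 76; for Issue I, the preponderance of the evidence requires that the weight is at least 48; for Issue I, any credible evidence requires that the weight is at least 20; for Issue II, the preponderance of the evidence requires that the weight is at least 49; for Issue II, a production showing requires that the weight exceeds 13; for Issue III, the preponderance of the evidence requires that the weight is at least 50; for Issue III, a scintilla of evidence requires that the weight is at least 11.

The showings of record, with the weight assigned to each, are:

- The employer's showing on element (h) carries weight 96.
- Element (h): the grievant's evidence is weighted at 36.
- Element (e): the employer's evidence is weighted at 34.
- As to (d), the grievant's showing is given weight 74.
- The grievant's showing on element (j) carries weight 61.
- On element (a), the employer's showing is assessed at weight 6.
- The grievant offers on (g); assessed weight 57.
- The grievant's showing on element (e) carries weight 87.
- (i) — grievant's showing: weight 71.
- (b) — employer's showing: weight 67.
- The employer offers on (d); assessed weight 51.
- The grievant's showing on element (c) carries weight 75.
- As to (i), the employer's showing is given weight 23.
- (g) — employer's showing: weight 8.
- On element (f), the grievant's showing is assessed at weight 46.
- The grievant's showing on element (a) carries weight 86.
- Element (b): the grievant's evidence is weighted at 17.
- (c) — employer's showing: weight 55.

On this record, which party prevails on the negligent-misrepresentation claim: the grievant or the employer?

employer

— Issue I —
Stage I.1 (grievant, clear and convincing evidence, weight exceeds 76): (a) net 86−6=80 > 76 — meets.
  All elements met. The burden passes to the employer.
Stage I.2 (employer, the preponderance of the evidence, weight is at least 48): (b) net 67−17=50 ≥ 48 — meets.
  The employer carries Stage I.2; the grievant now bears the burden.
Stage I.3 (grievant, any credible evidence, weight is at least 20): (c) net 75−55=20 ≥ 20 — meets; (d) net 74−51=23 ≥ 20 — meets.
  The grievant carries the last stage.
Every stage carried; the grievant prevails on this issue.
— Issue II —
Stage II.1 — burden on grievant; standard: the preponderance of the evidence (weight is at least 49).
    (e): 87 − 34 = 53 ≥ 49 [met]
  All elements met. The grievant retains the burden for Stage II.2.
Stage II.2 — burden on grievant; standard: the preponderance of the evidence (weight is at least 49).
    (f): 46 < 49 [not met]
    (g): 57 − 8 = 49 ≥ 49 [met]
  Not every element is met, so the grievant fails to carry Stage II.2.
The analysis ends at Stage II.2; the employer prevails on this issue.
— Issue III —
At Stage III.1 the grievant must meet the preponderance of the evidence (weight is at least 50): on (i) the weight is 71 less the opposing 23 gives net 48, which does not reach 50, so (i) does not meet the standard.
  Not every element is met, so the grievant fails to carry Stage III.1.
So the employer prevails on this issue.
Per-issue: Issue I → grievant; Issue II → employer; Issue III → employer. The grievant must prevail on every issue; overall, the employer prevails.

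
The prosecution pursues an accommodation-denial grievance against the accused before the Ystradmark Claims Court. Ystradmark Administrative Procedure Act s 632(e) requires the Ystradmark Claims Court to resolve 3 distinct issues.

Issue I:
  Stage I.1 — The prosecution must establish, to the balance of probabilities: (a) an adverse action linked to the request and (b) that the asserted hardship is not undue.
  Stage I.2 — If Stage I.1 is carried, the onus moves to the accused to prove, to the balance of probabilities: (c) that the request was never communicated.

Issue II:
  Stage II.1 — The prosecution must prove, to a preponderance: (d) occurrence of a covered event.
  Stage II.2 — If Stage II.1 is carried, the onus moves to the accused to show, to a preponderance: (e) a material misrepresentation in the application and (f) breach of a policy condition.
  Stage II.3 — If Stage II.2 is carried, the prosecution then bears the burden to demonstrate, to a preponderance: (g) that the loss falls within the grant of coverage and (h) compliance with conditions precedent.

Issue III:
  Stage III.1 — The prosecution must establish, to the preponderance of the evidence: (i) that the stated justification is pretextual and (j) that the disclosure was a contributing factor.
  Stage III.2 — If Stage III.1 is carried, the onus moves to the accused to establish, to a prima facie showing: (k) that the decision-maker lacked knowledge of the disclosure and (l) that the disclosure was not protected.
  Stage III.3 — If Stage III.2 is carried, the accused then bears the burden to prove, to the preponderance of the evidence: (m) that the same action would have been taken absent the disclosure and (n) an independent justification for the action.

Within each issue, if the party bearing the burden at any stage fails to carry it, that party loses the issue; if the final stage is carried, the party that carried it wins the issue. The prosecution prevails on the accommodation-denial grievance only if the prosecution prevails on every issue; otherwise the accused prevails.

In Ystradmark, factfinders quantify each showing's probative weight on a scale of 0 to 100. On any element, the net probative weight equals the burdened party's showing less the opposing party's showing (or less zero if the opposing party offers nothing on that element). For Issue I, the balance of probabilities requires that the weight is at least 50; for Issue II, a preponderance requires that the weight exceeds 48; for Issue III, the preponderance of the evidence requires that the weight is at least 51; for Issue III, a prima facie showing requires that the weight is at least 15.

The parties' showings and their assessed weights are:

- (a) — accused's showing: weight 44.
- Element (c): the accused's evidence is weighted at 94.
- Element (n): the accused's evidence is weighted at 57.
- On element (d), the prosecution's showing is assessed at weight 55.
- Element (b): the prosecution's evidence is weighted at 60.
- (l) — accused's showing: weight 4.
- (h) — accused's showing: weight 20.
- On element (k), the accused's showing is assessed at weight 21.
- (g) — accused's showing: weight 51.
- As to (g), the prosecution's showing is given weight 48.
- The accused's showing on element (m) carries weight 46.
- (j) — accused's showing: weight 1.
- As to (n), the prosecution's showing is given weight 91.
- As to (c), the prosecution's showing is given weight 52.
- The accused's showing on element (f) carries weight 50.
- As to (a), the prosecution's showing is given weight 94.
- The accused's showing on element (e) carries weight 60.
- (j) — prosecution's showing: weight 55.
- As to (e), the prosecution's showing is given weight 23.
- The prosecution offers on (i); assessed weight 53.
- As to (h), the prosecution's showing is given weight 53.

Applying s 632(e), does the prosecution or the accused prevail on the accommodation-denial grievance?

prosecution

— Issue I —
Stage I.1 (prosecution, the balance of probabilities, weight is at least 50): (a) net 94−44=50 ≥ 50 — meets; (b) 60 ≥ 50 — meets.
  Stage I.1 carried; the burden shifts to the accused.
Stage I.2 (accused, the balance of probabilities, weight is at least 50): (c) net 94−52=42 < 50 — fails.
  Stage I.2 not carried; the accused fails its burden.
The analysis ends at Stage I.2; the prosecution prevails on this issue.
— Issue II —
Stage II.1 (prosecution, a preponderance, weight exceeds 48): (d) 55 > 48 — meets.
  The prosecution carries Stage II.1; the accused now bears the burden.
Stage II.2 (accused, a preponderance, weight exceeds 48): (e) net 60−23=37 ≤ 48 — fails; (f) 50 > 48 — meets.
  The accused does not carry Stage II.2.
The prosecution prevails on this issue.
— Issue III —
Stage III.1 — burden on prosecution; standard: the preponderance of the evidence (weight is at least 51).
    (i): 53 ≥ 51 [met]
    (j): 55 − 1 = 54 ≥ 51 [met]
  The prosecution carries Stage III.1; the accused now bears the burden.
Stage III.2 — burden on accused; standard: a prima facie showing (weight is at least 15).
    (k): 21 ≥ 15 [met]
    (l): 4 < 15 [not met]
  Not every element is met, so the accused fails to carry Stage III.2.
So the prosecution prevails on this issue.
Per-issue: Issue I → prosecution; Issue II → prosecution; Issue III → prosecution. The prosecution must prevail on every issue; overall, the prosecution prevails.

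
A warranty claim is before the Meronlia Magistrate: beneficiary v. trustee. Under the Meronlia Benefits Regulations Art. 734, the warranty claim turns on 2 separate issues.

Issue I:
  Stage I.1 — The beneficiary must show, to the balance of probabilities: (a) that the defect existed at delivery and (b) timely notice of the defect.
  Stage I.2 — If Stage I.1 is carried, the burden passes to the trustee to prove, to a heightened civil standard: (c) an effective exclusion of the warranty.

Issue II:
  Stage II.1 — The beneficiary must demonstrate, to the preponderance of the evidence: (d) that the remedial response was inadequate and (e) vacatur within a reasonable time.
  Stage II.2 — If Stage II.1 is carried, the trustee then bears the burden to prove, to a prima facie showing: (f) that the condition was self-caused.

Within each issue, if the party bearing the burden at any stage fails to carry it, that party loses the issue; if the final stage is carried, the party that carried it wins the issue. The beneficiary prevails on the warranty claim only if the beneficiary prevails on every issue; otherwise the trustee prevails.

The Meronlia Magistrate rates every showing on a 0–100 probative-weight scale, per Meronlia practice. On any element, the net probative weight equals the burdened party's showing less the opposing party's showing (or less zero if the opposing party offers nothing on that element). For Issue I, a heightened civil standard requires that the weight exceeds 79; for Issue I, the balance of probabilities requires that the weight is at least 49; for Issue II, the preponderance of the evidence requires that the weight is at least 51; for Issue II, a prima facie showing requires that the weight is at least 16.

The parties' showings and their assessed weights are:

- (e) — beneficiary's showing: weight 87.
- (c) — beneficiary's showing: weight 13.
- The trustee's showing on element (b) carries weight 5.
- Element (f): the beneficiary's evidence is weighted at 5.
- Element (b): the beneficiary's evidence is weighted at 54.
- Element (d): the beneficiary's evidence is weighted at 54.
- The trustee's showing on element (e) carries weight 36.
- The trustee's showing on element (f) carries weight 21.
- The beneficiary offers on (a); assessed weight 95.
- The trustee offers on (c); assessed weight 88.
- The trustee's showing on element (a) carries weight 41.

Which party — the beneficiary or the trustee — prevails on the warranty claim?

trustee

— Issue I —
At Stage I.1 the beneficiary must meet the balance of probabilities (weight is at least 49): on (a) the weight is 95 less the opposing 41 gives net 54, which does reach 49, so (a) meets the standard; on (b) the weight is 54 less the opposing 5 gives net 49, ≥ 49, so (b) meets the standard.
  All elements met. The burden passes to the trustee.
At Stage I.2 the trustee must meet a heightened civil standard (weight exceeds 79): on (c) the weight is 88 less the opposing 13 gives net 75, ≤ 79, so (c) does not meet the standard.
  Stage I.2 not carried; the trustee fails its burden.
So the beneficiary prevails on this issue.
— Issue II —
Stage II.1 (beneficiary, the preponderance of the evidence, weight is at least 51): (d) 54 ≥ 51 — meets; (e) net 87−36=51 ≥ 51 — meets.
  Stage II.1 carried; the burden shifts to the trustee.
Stage II.2 (trustee, a prima facie showing, weight is at least 16): (f) net 21−5=16 ≥ 16 — meets.
  Stage II.2 carried; the final stage is satisfied.
Every stage carried; the trustee prevails on this issue.
Per-issue: Issue I → beneficiary; Issue II → trustee. The beneficiary must prevail on every issue; overall, the trustee prevails.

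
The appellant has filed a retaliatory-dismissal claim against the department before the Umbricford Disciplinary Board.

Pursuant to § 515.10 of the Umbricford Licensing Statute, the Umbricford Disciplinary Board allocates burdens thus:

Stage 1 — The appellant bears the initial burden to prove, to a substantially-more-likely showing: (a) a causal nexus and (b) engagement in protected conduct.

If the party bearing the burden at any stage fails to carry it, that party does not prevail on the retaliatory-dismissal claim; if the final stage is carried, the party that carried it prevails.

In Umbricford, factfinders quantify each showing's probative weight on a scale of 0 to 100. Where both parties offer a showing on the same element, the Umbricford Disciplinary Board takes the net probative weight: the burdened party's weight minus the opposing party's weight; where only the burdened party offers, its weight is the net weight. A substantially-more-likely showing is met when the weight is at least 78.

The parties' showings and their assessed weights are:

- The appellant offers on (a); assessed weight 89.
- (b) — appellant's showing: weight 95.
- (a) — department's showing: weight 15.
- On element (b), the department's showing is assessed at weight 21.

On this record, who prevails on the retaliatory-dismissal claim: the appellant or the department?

Stage 1 (appellant, a substantially-more-likely showing, weight is at least 78): (a) net 89−15=74 < 78 — fails; (b) net 95−21=74 < 78 — fails.
  Stage 1 not carried; the appellant fails its burden.
The analysis ends at Stage 1; the department prevails.

department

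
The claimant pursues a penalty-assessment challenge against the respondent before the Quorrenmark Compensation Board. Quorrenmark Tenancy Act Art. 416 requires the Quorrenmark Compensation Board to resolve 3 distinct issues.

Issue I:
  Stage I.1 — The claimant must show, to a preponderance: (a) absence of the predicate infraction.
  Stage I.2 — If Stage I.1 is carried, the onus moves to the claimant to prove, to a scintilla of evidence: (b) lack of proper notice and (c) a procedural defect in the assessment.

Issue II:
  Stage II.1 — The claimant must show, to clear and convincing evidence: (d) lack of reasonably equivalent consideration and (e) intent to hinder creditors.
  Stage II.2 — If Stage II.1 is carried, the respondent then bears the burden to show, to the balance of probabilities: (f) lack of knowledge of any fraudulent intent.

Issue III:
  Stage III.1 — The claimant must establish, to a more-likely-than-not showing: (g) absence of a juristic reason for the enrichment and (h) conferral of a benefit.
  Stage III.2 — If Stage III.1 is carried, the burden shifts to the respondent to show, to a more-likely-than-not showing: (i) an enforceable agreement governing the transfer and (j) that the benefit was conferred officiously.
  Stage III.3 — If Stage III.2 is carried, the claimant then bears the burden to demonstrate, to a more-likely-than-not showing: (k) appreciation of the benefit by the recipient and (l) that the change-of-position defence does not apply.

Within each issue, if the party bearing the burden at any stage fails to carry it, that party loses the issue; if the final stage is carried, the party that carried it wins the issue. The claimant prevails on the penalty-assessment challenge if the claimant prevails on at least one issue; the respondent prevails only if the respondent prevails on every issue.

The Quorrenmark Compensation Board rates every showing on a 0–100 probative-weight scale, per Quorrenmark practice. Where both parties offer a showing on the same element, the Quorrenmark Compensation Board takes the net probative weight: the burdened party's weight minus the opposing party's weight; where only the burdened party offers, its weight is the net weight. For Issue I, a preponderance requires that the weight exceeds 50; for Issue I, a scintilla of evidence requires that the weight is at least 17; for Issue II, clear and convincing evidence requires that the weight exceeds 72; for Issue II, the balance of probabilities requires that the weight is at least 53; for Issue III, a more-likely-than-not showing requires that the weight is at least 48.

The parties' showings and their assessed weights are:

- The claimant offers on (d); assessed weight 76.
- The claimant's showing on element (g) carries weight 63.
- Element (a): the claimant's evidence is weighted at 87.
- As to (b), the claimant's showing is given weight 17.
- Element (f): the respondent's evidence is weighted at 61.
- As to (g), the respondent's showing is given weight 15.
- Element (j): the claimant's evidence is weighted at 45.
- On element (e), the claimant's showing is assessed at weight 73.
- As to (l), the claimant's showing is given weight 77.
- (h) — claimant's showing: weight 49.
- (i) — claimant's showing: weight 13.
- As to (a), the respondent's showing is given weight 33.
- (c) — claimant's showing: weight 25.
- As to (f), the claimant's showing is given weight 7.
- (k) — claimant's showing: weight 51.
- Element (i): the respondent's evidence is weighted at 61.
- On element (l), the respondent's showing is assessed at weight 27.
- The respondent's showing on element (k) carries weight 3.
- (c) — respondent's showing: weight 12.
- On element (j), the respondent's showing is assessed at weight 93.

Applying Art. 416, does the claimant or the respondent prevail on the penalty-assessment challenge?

— Issue I —
At Stage I.1 the claimant must meet a preponderance (weight exceeds 50): on (a) the weight is 87 less the opposing 33 gives net 54, > 50, so (a) meets the standard.
  Stage I.1 carried; the burden remains with the claimant.
At Stage I.2 the claimant must meet a scintilla of evidence (weight is at least 17): on (b) the weight is 17, which does reach 17, so (b) meets the standard; on (c) the weight is 25 less the opposing 12 gives net 13, < 17, so (c) does not meet the standard.
  Not every element is met, so the claimant fails to carry Stage I.2.
The analysis ends at Stage I.2; the respondent prevails on this issue.
— Issue II —
Stage II.1 — burden on claimant; standard: clear and convincing evidence (weight exceeds 72).
    (d): 76 > 72 [met]
    (e): 73 > 72 [met]
  All elements met. The burden passes to the respondent.
Stage II.2 — burden on respondent; standard: the balance of probabilities (weight is at least 53).
    (f): 61 − 7 = 54 ≥ 53 [met]
  Stage II.2 carried; the final stage is satisfied.
All stages carried — the respondent prevails on this issue.
— Issue III —
At Stage III.1 the claimant must meet a more-likely-than-not showing (weight is at least 48): on (g) the weight is 63 less the opposing 15 gives net 48, which does reach 48, so (g) meets the standard; on (h) the weight is 49, which does reach 48, so (h) meets the standard.
  The claimant carries Stage III.1; the respondent now bears the burden.
At Stage III.2 the respondent must meet a more-likely-than-not showing (weight is at least 48): on (i) the weight is 61 less the opposing 13 gives net 48, which does reach 48, so (i) meets the standard; on (j) the weight is 93 less the opposing 45 gives net 48, ≥ 48, so (j) meets the standard.
  The respondent carries Stage III.2; the claimant now bears the burden.
At Stage III.3 the claimant must meet a more-likely-than-not showing (weight is at least 48): on (k) the weight is 51 less the opposing 3 gives net 48, ≥ 48, so (k) meets the standard; on (l) the weight is 77 less the opposing 27 gives net 50, which does reach 48, so (l) meets the standard.
  Stage III.3 carried; the final stage is satisfied.
With every stage satisfied, the claimant prevails on this issue.
Per-issue: Issue I → respondent; Issue II → respondent; Issue III → claimant. The claimant must prevail on at least one issue; overall, the claimant prevails.

claimant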